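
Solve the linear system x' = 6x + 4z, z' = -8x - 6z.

Coefficient matrix A = [[6, 4], [-8, -6]].
Characteristic polynomial det(A - λI) = λ^2 - 4 = 0.
Eigenvalues λ = -2, 2.
For λ=-2: (A-λI) row 1 is [8, 4], so an eigenvector is (-1, 2).
For λ=2: (A-λI) row 1 is [4, 4], so an eigenvector is (1, -1).
General solution: c_1e^(-2t)(-1,2) + c_2e^(2t)(1,-1).

x(t) = -c_1e^(-2t) + c_2e^(2t), z(t) = 2c_1e^(-2t) - c_2e^(2t)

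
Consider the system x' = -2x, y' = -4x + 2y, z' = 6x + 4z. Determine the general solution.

x(t) = C_2e^(-2t), y(t) = C_1e^(2t) + C_2e^(-2t), z(t) = -C_2e^(-2t) + C_3e^(4t)

Coefficient matrix A = [[-2, 0, 0], [-4, 2, 0], [6, 0, 4]].
det(A - λI) = 0 gives eigenvalues λ = 2, -2, 4.
For λ=2: eigenvector (0,1,0).
For λ=-2: eigenvector (1,1,-1).
For λ=4: eigenvector (0,0,1).
General solution: C_1e^(2t)(0,1,0) + C_2e^(-2t)(1,1,-1) + C_3e^(4t)(0,0,1).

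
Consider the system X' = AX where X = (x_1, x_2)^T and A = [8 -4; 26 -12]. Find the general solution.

Coefficient matrix A = [[8, -4], [26, -12]].
Characteristic polynomial det(A - λI) = λ^2 + 4λ + 8 = 0.
Eigenvalues λ = -2 ± 2i (complex conjugate pair).
For λ=-2+2i: an eigenvector is (-1,-2) - i(-1,-3) = (-1 + i, -2 + 3i).
A real fundamental pair from Re and Im of e^((-2+2i)t)v: X_1 = e^(-2t)(cos(2t)·(-1,-2) + sin(2t)·(-1,-3)), X_2 = e^(-2t)(sin(2t)·(-1,-2) - cos(2t)·(-1,-3)).
General solution: K_1X_1 + K_2X_2.

x_1(t) = -K_1e^(-2t)sin(2t) - K_1e^(-2t)cos(2t) - K_2e^(-2t)sin(2t) + K_2e^(-2t)cos(2t), x_2(t) = -3K_1e^(-2t)sin(2t) - 2K_1e^(-2t)cos(2t) - 2K_2e^(-2t)sin(2t) + 3K_2e^(-2t)cos(2t)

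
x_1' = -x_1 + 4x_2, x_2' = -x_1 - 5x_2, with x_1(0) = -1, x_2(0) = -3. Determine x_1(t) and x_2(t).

Coefficient matrix A = [[-1, 4], [-1, -5]].
Characteristic polynomial det(A - λI) = λ^2 + 6λ + 9 = 0.
Single eigenvalue λ = -3 with algebraic multiplicity 2.
Eigenvector v = (-2,1); generalized eigenvector w with (A-λI)w=v is (1,-1).
General solution: e^(-3t)[K_1·v + K_2·(t·v + w)].
Applying x_1(0)=-1, x_2(0)=-3 gives K_1=4, K_2=7.

x_1(t) = -14te^(-3t) - e^(-3t), x_2(t) = 7te^(-3t) - 3e^(-3t)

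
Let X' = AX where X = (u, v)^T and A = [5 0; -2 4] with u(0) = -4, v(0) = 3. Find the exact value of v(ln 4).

A = [[5,0],[-2,4]]; eigenvalues λ = 4, 5.
Eigenvectors: (0,-1) for λ=4, (1,-2) for λ=5.
From the initial condition, c_1 = 5, c_2 = -4.
v(ln 4) = (5)(4^4)(-1) + (-4)(4^5)(-2) = 6912.

6912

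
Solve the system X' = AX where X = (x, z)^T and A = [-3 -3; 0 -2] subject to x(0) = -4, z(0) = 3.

Coefficient matrix A = [[-3, -3], [0, -2]].
Characteristic polynomial det(A - λI) = λ^2 + 5λ + 6 = 0.
Eigenvalues λ = -2, -3.
For λ=-2: (A-λI) row 1 is [-1, -3], so an eigenvector is (3, -1).
For λ=-3: (A-λI) row 1 is [0, -3], so an eigenvector is (-1, 0).
General solution: K_1e^(-2t)(3,-1) + K_2e^(-3t)(-1,0).
Applying x(0)=-4, z(0)=3 gives K_1=-3, K_2=-5.

x(t) = -9e^(-2t) + 5e^(-3t), z(t) = 3e^(-2t)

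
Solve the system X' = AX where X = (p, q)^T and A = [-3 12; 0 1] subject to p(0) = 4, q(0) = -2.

Coefficient matrix A = [[-3, 12], [0, 1]].
Characteristic polynomial det(A - λI) = λ^2 + 2λ - 3 = 0.
Eigenvalues λ = -3, 1.
For λ=-3: (A-λI) row 1 is [0, 12], so an eigenvector is (1, 0).
For λ=1: (A-λI) row 1 is [-4, 12], so an eigenvector is (-3, -1).
General solution: c_1e^(-3t)(1,0) + c_2e^(t)(-3,-1).
Applying p(0)=4, q(0)=-2 gives c_1=10, c_2=2.

p(t) = -6e^(t) + 10e^(-3t), q(t) = -2e^(t)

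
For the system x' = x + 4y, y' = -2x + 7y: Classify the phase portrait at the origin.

unstable node

A = [[1,4],[-2,7]]; det(A-λI) = λ^2 - 8λ + 15.
λ = 3, 5: both positive.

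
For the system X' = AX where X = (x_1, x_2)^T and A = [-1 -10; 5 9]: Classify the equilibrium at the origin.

unstable spiral

A = [[-1,-10],[5,9]]; det(A-λI) = λ^2 - 8λ + 41.
λ = 4 ± 5i: positive real part.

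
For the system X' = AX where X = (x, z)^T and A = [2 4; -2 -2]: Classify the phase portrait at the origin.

center

A = [[2,4],[-2,-2]]; det(A-λI) = λ^2 + 4.
λ = 0 ± 2i: zero real part.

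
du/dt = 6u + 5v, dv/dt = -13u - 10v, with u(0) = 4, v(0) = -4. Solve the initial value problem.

Coefficient matrix A = [[6, 5], [-13, -10]].
Characteristic polynomial det(A - λI) = λ^2 + 4λ + 5 = 0.
Eigenvalues λ = -2 ± i (complex conjugate pair).
For λ=-2+i: an eigenvector is (-2,3) - i(-1,2) = (-2 + i, 3 - 2i).
A real fundamental pair from Re and Im of e^((-2+i)t)v: X_1 = e^(-2t)(cos(t)·(-2,3) + sin(t)·(-1,2)), X_2 = e^(-2t)(sin(t)·(-2,3) - cos(t)·(-1,2)).
General solution: c_1X_1 + c_2X_2.
Applying u(0)=4, v(0)=-4 gives c_1=-4, c_2=-4.

u(t) = 12e^(-2t)sin(t) + 4e^(-2t)cos(t), v(t) = -20e^(-2t)sin(t) - 4e^(-2t)cos(t)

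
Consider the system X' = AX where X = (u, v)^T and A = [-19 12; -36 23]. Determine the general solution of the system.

u(t) = 2K_1e^(-t) - K_2e^(5t), v(t) = 3K_1e^(-t) - 2K_2e^(5t)

Coefficient matrix A = [[-19, 12], [-36, 23]].
Characteristic polynomial det(A - λI) = λ^2 - 4λ - 5 = 0.
Eigenvalues λ = -1, 5.
For λ=-1: (A-λI) row 1 is [-18, 12], so an eigenvector is (2, 3).
For λ=5: (A-λI) row 1 is [-24, 12], so an eigenvector is (-1, -2).
General solution: K_1e^(-t)(2,3) + K_2e^(5t)(-1,-2).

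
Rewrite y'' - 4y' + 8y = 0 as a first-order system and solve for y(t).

y(t) = C_1e^(2t)cos(2t) + C_2e^(2t)sin(2t)

Let x_1 = y, x_2 = y'. Then x_1' = x_2 and x_2' = -8x_1 + 4x_2.
A = [[0,1],[-8,4]]; det(A-λI) = λ^2 - 4λ + 8.
Eigenvalues λ = 2 ± 2i.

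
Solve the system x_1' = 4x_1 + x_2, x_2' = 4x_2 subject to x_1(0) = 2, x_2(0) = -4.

Coefficient matrix A = [[4, 1], [0, 4]].
Characteristic polynomial det(A - λI) = λ^2 - 8λ + 16 = 0.
Single eigenvalue λ = 4 with algebraic multiplicity 2.
Eigenvector v = (1,0); generalized eigenvector w with (A-λI)w=v is (2,1).
General solution: e^(4t)[K_1·v + K_2·(t·v + w)].
Applying x_1(0)=2, x_2(0)=-4 gives K_1=10, K_2=-4.

x_1(t) = -4te^(4t) + 2e^(4t), x_2(t) = -4e^(4t)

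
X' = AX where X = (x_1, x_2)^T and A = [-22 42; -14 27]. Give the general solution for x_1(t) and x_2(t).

Coefficient matrix A = [[-22, 42], [-14, 27]].
Characteristic polynomial det(A - λI) = λ^2 - 5λ - 6 = 0.
Eigenvalues λ = -1, 6.
For λ=-1: (A-λI) row 1 is [-21, 42], so an eigenvector is (-2, -1).
For λ=6: (A-λI) row 1 is [-28, 42], so an eigenvector is (-3, -2).
General solution: K_1e^(-t)(-2,-1) + K_2e^(6t)(-3,-2).

x_1(t) = -2K_1e^(-t) - 3K_2e^(6t), x_2(t) = -K_1e^(-t) - 2K_2e^(6t)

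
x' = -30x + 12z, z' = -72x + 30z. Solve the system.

Coefficient matrix A = [[-30, 12], [-72, 30]].
Characteristic polynomial det(A - λI) = λ^2 - 36 = 0.
Eigenvalues λ = 6, -6.
For λ=6: (A-λI) row 1 is [-36, 12], so an eigenvector is (1, 3).
For λ=-6: (A-λI) row 1 is [-24, 12], so an eigenvector is (-1, -2).
General solution: C_1e^(6t)(1,3) + C_2e^(-6t)(-1,-2).

x(t) = C_1e^(6t) - C_2e^(-6t), z(t) = 3C_1e^(6t) - 2C_2e^(-6t)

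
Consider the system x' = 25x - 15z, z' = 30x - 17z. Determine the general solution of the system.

x(t) = -2C_1e^(4t)sin(3t) - C_1e^(4t)cos(3t) - C_2e^(4t)sin(3t) + 2C_2e^(4t)cos(3t), z(t) = -3C_1e^(4t)sin(3t) - C_1e^(4t)cos(3t) - C_2e^(4t)sin(3t) + 3C_2e^(4t)cos(3t)

Coefficient matrix A = [[25, -15], [30, -17]].
Characteristic polynomial det(A - λI) = λ^2 - 8λ + 25 = 0.
Eigenvalues λ = 4 ± 3i (complex conjugate pair).
For λ=4+3i: an eigenvector is (-1,-1) - i(-2,-3) = (-1 + 2i, -1 + 3i).
A real fundamental pair from Re and Im of e^((4+3i)t)v: X_1 = e^(4t)(cos(3t)·(-1,-1) + sin(3t)·(-2,-3)), X_2 = e^(4t)(sin(3t)·(-1,-1) - cos(3t)·(-2,-3)).
General solution: C_1X_1 + C_2X_2.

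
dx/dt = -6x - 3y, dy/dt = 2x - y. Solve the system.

Coefficient matrix A = [[-6, -3], [2, -1]].
Characteristic polynomial det(A - λI) = λ^2 + 7λ + 12 = 0.
Eigenvalues λ = -3, -4.
For λ=-3: (A-λI) row 1 is [-3, -3], so an eigenvector is (-1, 1).
For λ=-4: (A-λI) row 1 is [-2, -3], so an eigenvector is (3, -2).
General solution: c_1e^(-3t)(-1,1) + c_2e^(-4t)(3,-2).

x(t) = -c_1e^(-3t) + 3c_2e^(-4t), y(t) = c_1e^(-3t) - 2c_2e^(-4t)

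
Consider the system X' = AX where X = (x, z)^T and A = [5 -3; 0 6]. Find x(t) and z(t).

x(t) = -K_1e^(5t) + 3K_2e^(6t), z(t) = -K_2e^(6t)

Coefficient matrix A = [[5, -3], [0, 6]].
Characteristic polynomial det(A - λI) = λ^2 - 11λ + 30 = 0.
Eigenvalues λ = 5, 6.
For λ=5: (A-λI) row 1 is [0, -3], so an eigenvector is (-1, 0).
For λ=6: (A-λI) row 1 is [-1, -3], so an eigenvector is (3, -1).
General solution: K_1e^(5t)(-1,0) + K_2e^(6t)(3,-1).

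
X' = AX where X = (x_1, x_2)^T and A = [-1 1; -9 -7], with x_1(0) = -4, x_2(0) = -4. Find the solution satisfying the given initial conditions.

x_1(t) = -16te^(-4t) - 4e^(-4t), x_2(t) = 48te^(-4t) - 4e^(-4t)

Coefficient matrix A = [[-1, 1], [-9, -7]].
Characteristic polynomial det(A - λI) = λ^2 + 8λ + 16 = 0.
Single eigenvalue λ = -4 with algebraic multiplicity 2.
Eigenvector v = (-1,3); generalized eigenvector w with (A-λI)w=v is (0,-1).
General solution: e^(-4t)[c_1·v + c_2·(t·v + w)].
Applying x_1(0)=-4, x_2(0)=-4 gives c_1=4, c_2=16.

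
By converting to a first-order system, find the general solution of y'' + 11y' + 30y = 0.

Let x_1 = y, x_2 = y'. Then x_1' = x_2 and x_2' = -30x_1 - 11x_2.
A = [[0,1],[-30,-11]]; det(A-λI) = λ^2 + 11λ + 30.
Eigenvalues λ = -6, -5 with eigenvectors (1,-6), (1,-5).

y(t) = K_1e^(-6t) + K_2e^(-5t)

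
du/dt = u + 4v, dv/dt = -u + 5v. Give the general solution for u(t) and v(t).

Coefficient matrix A = [[1, 4], [-1, 5]].
Characteristic polynomial det(A - λI) = λ^2 - 6λ + 9 = 0.
Single eigenvalue λ = 3 with algebraic multiplicity 2.
Eigenvector v = (2,1); generalized eigenvector w with (A-λI)w=v is (-1,0).
General solution: e^(3t)[C_1·v + C_2·(t·v + w)].

u(t) = 2C_1e^(3t) + 2C_2te^(3t) - C_2e^(3t), v(t) = C_1e^(3t) + C_2te^(3t)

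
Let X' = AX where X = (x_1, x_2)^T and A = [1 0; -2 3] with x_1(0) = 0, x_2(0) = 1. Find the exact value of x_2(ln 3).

27

A = [[1,0],[-2,3]]; eigenvalues λ = 1, 3.
Eigenvectors: (1,1) for λ=1, (0,-1) for λ=3.
From the initial condition, c_1 = 0, c_2 = -1.
x_2(ln 3) = (0)(3^1)(1) + (-1)(3^3)(-1) = 27.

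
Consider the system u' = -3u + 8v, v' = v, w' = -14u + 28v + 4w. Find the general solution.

Coefficient matrix A = [[-3, 8, 0], [0, 1, 0], [-14, 28, 4]].
det(A - λI) = 0 gives eigenvalues λ = 4, 1, -3.
For λ=4: eigenvector (0,0,1).
For λ=1: eigenvector (2,1,0).
For λ=-3: eigenvector (1,0,2).
General solution: C_1e^(4t)(0,0,1) + C_2e^(t)(2,1,0) + C_3e^(-3t)(1,0,2).

u(t) = 2C_2e^(t) + C_3e^(-3t), v(t) = C_2e^(t), w(t) = C_1e^(4t) + 2C_3e^(-3t)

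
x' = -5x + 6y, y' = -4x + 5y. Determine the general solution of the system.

Coefficient matrix A = [[-5, 6], [-4, 5]].
Characteristic polynomial det(A - λI) = λ^2 - 1 = 0.
Eigenvalues λ = -1, 1.
For λ=-1: (A-λI) row 1 is [-4, 6], so an eigenvector is (3, 2).
For λ=1: (A-λI) row 1 is [-6, 6], so an eigenvector is (-1, -1).
General solution: K_1e^(-t)(3,2) + K_2e^(t)(-1,-1).

x(t) = 3K_1e^(-t) - K_2e^(t), y(t) = 2K_1e^(-t) - K_2e^(t)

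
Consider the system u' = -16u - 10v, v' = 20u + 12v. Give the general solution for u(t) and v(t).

u(t) = -C_1e^(-2t)sin(2t) - 2C_1e^(-2t)cos(2t) - 2C_2e^(-2t)sin(2t) + C_2e^(-2t)cos(2t), v(t) = C_1e^(-2t)sin(2t) + 3C_1e^(-2t)cos(2t) + 3C_2e^(-2t)sin(2t) - C_2e^(-2t)cos(2t)

Coefficient matrix A = [[-16, -10], [20, 12]].
Characteristic polynomial det(A - λI) = λ^2 + 4λ + 8 = 0.
Eigenvalues λ = -2 ± 2i (complex conjugate pair).
For λ=-2+2i: an eigenvector is (-2,3) - i(-1,1) = (-2 + i, 3 - i).
A real fundamental pair from Re and Im of e^((-2+2i)t)v: X_1 = e^(-2t)(cos(2t)·(-2,3) + sin(2t)·(-1,1)), X_2 = e^(-2t)(sin(2t)·(-2,3) - cos(2t)·(-1,1)).
General solution: C_1X_1 + C_2X_2.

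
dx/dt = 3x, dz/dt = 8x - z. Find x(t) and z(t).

x(t) = c_1e^(3t), z(t) = 2c_1e^(3t) - c_2e^(-t)

Coefficient matrix A = [[3, 0], [8, -1]].
Characteristic polynomial det(A - λI) = λ^2 - 2λ - 3 = 0.
Eigenvalues λ = 3, -1.
For λ=3: (A-λI) row 2 is [8, -4], so an eigenvector is (1, 2).
For λ=-1: (A-λI) row 1 is [4, 0], so an eigenvector is (0, -1).
General solution: c_1e^(3t)(1,2) + c_2e^(-t)(0,-1).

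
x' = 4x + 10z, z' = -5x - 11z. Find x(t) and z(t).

Coefficient matrix A = [[4, 10], [-5, -11]].
Characteristic polynomial det(A - λI) = λ^2 + 7λ + 6 = 0.
Eigenvalues λ = -6, -1.
For λ=-6: (A-λI) row 1 is [10, 10], so an eigenvector is (-1, 1).
For λ=-1: (A-λI) row 1 is [5, 10], so an eigenvector is (-2, 1).
General solution: c_1e^(-6t)(-1,1) + c_2e^(-t)(-2,1).

x(t) = -c_1e^(-6t) - 2c_2e^(-t), z(t) = c_1e^(-6t) + c_2e^(-t)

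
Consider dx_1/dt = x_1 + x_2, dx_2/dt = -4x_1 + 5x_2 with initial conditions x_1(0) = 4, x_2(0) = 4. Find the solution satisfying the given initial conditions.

x_1(t) = -4te^(3t) + 4e^(3t), x_2(t) = -8te^(3t) + 4e^(3t)

Coefficient matrix A = [[1, 1], [-4, 5]].
Characteristic polynomial det(A - λI) = λ^2 - 6λ + 9 = 0.
Single eigenvalue λ = 3 with algebraic multiplicity 2.
Eigenvector v = (-1,-2); generalized eigenvector w with (A-λI)w=v is (1,1).
General solution: e^(3t)[C_1·v + C_2·(t·v + w)].
Applying x_1(0)=4, x_2(0)=4 gives C_1=0, C_2=4.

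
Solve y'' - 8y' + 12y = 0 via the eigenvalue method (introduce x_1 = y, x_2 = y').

y(t) = C_1e^(2t) + C_2e^(6t)

Let x_1 = y, x_2 = y'. Then x_1' = x_2 and x_2' = -12x_1 + 8x_2.
A = [[0,1],[-12,8]]; det(A-λI) = λ^2 - 8λ + 12.
Eigenvalues λ = 2, 6 with eigenvectors (1,2), (1,6).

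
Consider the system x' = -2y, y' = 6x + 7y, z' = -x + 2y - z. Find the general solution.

x(t) = K_1e^(4t) + 2K_2e^(3t), y(t) = -2K_1e^(4t) - 3K_2e^(3t), z(t) = -K_1e^(4t) - 2K_2e^(3t) + K_3e^(-t)

Coefficient matrix A = [[0, -2, 0], [6, 7, 0], [-1, 2, -1]].
det(A - λI) = 0 gives eigenvalues λ = 4, 3, -1.
For λ=4: eigenvector (1,-2,-1).
For λ=3: eigenvector (2,-3,-2).
For λ=-1: eigenvector (0,0,1).
General solution: K_1e^(4t)(1,-2,-1) + K_2e^(3t)(2,-3,-2) + K_3e^(-t)(0,0,1).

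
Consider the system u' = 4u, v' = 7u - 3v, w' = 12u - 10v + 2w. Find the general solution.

u(t) = C_1e^(4t), v(t) = C_1e^(4t) + C_3e^(-3t), w(t) = C_1e^(4t) - C_2e^(2t) + 2C_3e^(-3t)

Coefficient matrix A = [[4, 0, 0], [7, -3, 0], [12, -10, 2]].
det(A - λI) = 0 gives eigenvalues λ = 4, 2, -3.
For λ=4: eigenvector (1,1,1).
For λ=2: eigenvector (0,0,-1).
For λ=-3: eigenvector (0,1,2).
General solution: C_1e^(4t)(1,1,1) + C_2e^(2t)(0,0,-1) + C_3e^(-3t)(0,1,2).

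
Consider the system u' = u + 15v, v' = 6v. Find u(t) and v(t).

u(t) = 3C_1e^(6t) - C_2e^(t), v(t) = C_1e^(6t)

Coefficient matrix A = [[1, 15], [0, 6]].
Characteristic polynomial det(A - λI) = λ^2 - 7λ + 6 = 0.
Eigenvalues λ = 6, 1.
For λ=6: (A-λI) row 1 is [-5, 15], so an eigenvector is (3, 1).
For λ=1: (A-λI) row 1 is [0, 15], so an eigenvector is (-1, 0).
General solution: C_1e^(6t)(3,1) + C_2e^(t)(-1,0).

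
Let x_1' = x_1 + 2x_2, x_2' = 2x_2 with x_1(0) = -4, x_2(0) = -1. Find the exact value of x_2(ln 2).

A = [[1,2],[0,2]]; eigenvalues λ = 2, 1.
Eigenvectors: (2,1) for λ=2, (-1,0) for λ=1.
From the initial condition, c_1 = -1, c_2 = 2.
x_2(ln 2) = (-1)(2^2)(1) + (2)(2^1)(0) = -4.

-4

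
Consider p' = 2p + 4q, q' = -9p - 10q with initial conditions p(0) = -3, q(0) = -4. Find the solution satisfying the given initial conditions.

Coefficient matrix A = [[2, 4], [-9, -10]].
Characteristic polynomial det(A - λI) = λ^2 + 8λ + 16 = 0.
Single eigenvalue λ = -4 with algebraic multiplicity 2.
Eigenvector v = (-2,3); generalized eigenvector w with (A-λI)w=v is (-1,1).
General solution: e^(-4t)[K_1·v + K_2·(t·v + w)].
Applying p(0)=-3, q(0)=-4 gives K_1=-7, K_2=17.

p(t) = -34te^(-4t) - 3e^(-4t), q(t) = 51te^(-4t) - 4e^(-4t)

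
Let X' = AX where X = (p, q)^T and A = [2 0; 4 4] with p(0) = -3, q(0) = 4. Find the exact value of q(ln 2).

-8

A = [[2,0],[4,4]]; eigenvalues λ = 2, 4.
Eigenvectors: (-1,2) for λ=2, (0,1) for λ=4.
From the initial condition, c_1 = 3, c_2 = -2.
q(ln 2) = (3)(2^2)(2) + (-2)(2^4)(1) = -8.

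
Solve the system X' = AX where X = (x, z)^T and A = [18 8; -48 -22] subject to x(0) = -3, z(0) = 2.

x(t) = -7e^(2t) + 4e^(-6t), z(t) = 14e^(2t) - 12e^(-6t)

Coefficient matrix A = [[18, 8], [-48, -22]].
Characteristic polynomial det(A - λI) = λ^2 + 4λ - 12 = 0.
Eigenvalues λ = -6, 2.
For λ=-6: (A-λI) row 1 is [24, 8], so an eigenvector is (1, -3).
For λ=2: (A-λI) row 1 is [16, 8], so an eigenvector is (1, -2).
General solution: c_1e^(-6t)(1,-3) + c_2e^(2t)(1,-2).
Applying x(0)=-3, z(0)=2 gives c_1=4, c_2=-7.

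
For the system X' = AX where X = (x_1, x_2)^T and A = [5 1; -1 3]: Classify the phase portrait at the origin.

A = [[5,1],[-1,3]]; det(A-λI) = λ^2 - 8λ + 16.
repeated λ = 4 with a single eigenvector.

unstable improper node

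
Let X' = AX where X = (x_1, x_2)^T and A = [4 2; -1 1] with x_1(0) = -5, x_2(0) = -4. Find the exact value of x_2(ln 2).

20

A = [[4,2],[-1,1]]; eigenvalues λ = 2, 3.
Eigenvectors: (-1,1) for λ=2, (-2,1) for λ=3.
From the initial condition, c_1 = -13, c_2 = 9.
x_2(ln 2) = (-13)(2^2)(1) + (9)(2^3)(1) = 20.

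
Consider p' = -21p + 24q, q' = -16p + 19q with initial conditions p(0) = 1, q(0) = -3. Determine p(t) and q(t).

Coefficient matrix A = [[-21, 24], [-16, 19]].
Characteristic polynomial det(A - λI) = λ^2 + 2λ - 15 = 0.
Eigenvalues λ = -5, 3.
For λ=-5: (A-λI) row 1 is [-16, 24], so an eigenvector is (-3, -2).
For λ=3: (A-λI) row 1 is [-24, 24], so an eigenvector is (1, 1).
General solution: C_1e^(-5t)(-3,-2) + C_2e^(3t)(1,1).
Applying p(0)=1, q(0)=-3 gives C_1=-4, C_2=-11.

p(t) = -11e^(3t) + 12e^(-5t), q(t) = -11e^(3t) + 8e^(-5t)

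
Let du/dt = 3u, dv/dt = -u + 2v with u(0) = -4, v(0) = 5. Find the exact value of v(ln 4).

A = [[3,0],[-1,2]]; eigenvalues λ = 3, 2.
Eigenvectors: (-1,1) for λ=3, (0,1) for λ=2.
From the initial condition, c_1 = 4, c_2 = 1.
v(ln 4) = (4)(4^3)(1) + (1)(4^2)(1) = 272.

272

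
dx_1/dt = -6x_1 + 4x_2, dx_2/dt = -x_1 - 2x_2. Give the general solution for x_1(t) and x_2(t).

x_1(t) = 2C_1e^(-4t) + 2C_2te^(-4t) + 3C_2e^(-4t), x_2(t) = C_1e^(-4t) + C_2te^(-4t) + 2C_2e^(-4t)

Coefficient matrix A = [[-6, 4], [-1, -2]].
Characteristic polynomial det(A - λI) = λ^2 + 8λ + 16 = 0.
Single eigenvalue λ = -4 with algebraic multiplicity 2.
Eigenvector v = (2,1); generalized eigenvector w with (A-λI)w=v is (3,2).
General solution: e^(-4t)[C_1·v + C_2·(t·v + w)].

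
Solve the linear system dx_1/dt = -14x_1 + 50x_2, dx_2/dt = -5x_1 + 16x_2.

Coefficient matrix A = [[-14, 50], [-5, 16]].
Characteristic polynomial det(A - λI) = λ^2 - 2λ + 26 = 0.
Eigenvalues λ = 1 ± 5i (complex conjugate pair).
For λ=1+5i: an eigenvector is (-3,-1) - i(-1,0) = (-3 + i, -1).
A real fundamental pair from Re and Im of e^((1+5i)t)v: X_1 = e^(t)(cos(5t)·(-3,-1) + sin(5t)·(-1,0)), X_2 = e^(t)(sin(5t)·(-3,-1) - cos(5t)·(-1,0)).
General solution: c_1X_1 + c_2X_2.

x_1(t) = -c_1e^(t)sin(5t) - 3c_1e^(t)cos(5t) - 3c_2e^(t)sin(5t) + c_2e^(t)cos(5t), x_2(t) = -c_1e^(t)cos(5t) - c_2e^(t)sin(5t)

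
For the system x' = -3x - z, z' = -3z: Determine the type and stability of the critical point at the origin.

A = [[-3,-1],[0,-3]]; det(A-λI) = λ^2 + 6λ + 9.
repeated λ = -3 with a single eigenvector.

stable improper node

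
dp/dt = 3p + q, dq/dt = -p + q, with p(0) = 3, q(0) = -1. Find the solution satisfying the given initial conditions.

p(t) = 2te^(2t) + 3e^(2t), q(t) = -2te^(2t) - e^(2t)

Coefficient matrix A = [[3, 1], [-1, 1]].
Characteristic polynomial det(A - λI) = λ^2 - 4λ + 4 = 0.
Single eigenvalue λ = 2 with algebraic multiplicity 2.
Eigenvector v = (-1,1); generalized eigenvector w with (A-λI)w=v is (0,-1).
General solution: e^(2t)[c_1·v + c_2·(t·v + w)].
Applying p(0)=3, q(0)=-1 gives c_1=-3, c_2=-2.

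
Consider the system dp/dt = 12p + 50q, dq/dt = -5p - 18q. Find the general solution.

Coefficient matrix A = [[12, 50], [-5, -18]].
Characteristic polynomial det(A - λI) = λ^2 + 6λ + 34 = 0.
Eigenvalues λ = -3 ± 5i (complex conjugate pair).
For λ=-3+5i: an eigenvector is (1,0) - i(3,-1) = (1 - 3i, 0 + i).
A real fundamental pair from Re and Im of e^((-3+5i)t)v: X_1 = e^(-3t)(cos(5t)·(1,0) + sin(5t)·(3,-1)), X_2 = e^(-3t)(sin(5t)·(1,0) - cos(5t)·(3,-1)).
General solution: c_1X_1 + c_2X_2.

p(t) = 3c_1e^(-3t)sin(5t) + c_1e^(-3t)cos(5t) + c_2e^(-3t)sin(5t) - 3c_2e^(-3t)cos(5t), q(t) = -c_1e^(-3t)sin(5t) + c_2e^(-3t)cos(5t)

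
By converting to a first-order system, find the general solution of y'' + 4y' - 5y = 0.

Let x_1 = y, x_2 = y'. Then x_1' = x_2 and x_2' = 5x_1 - 4x_2.
A = [[0,1],[5,-4]]; det(A-λI) = λ^2 + 4λ - 5.
Eigenvalues λ = -5, 1 with eigenvectors (1,-5), (1,1).

y(t) = K_1e^(-5t) + K_2e^(t)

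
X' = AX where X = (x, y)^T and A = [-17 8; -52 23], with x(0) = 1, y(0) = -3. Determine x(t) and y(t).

x(t) = -11e^(3t)sin(4t) + e^(3t)cos(4t), y(t) = -28e^(3t)sin(4t) - 3e^(3t)cos(4t)

Coefficient matrix A = [[-17, 8], [-52, 23]].
Characteristic polynomial det(A - λI) = λ^2 - 6λ + 25 = 0.
Eigenvalues λ = 3 ± 4i (complex conjugate pair).
For λ=3+4i: an eigenvector is (-1,-2) - i(1,3) = (-1 - i, -2 - 3i).
A real fundamental pair from Re and Im of e^((3+4i)t)v: X_1 = e^(3t)(cos(4t)·(-1,-2) + sin(4t)·(1,3)), X_2 = e^(3t)(sin(4t)·(-1,-2) - cos(4t)·(1,3)).
General solution: C_1X_1 + C_2X_2.
Applying x(0)=1, y(0)=-3 gives C_1=-6, C_2=5.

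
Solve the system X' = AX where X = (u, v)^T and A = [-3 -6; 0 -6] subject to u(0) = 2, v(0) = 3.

Coefficient matrix A = [[-3, -6], [0, -6]].
Characteristic polynomial det(A - λI) = λ^2 + 9λ + 18 = 0.
Eigenvalues λ = -3, -6.
For λ=-3: (A-λI) row 1 is [0, -6], so an eigenvector is (-1, 0).
For λ=-6: (A-λI) row 1 is [3, -6], so an eigenvector is (-2, -1).
General solution: K_1e^(-3t)(-1,0) + K_2e^(-6t)(-2,-1).
Applying u(0)=2, v(0)=3 gives K_1=4, K_2=-3.

u(t) = -4e^(-3t) + 6e^(-6t), v(t) = 3e^(-6t)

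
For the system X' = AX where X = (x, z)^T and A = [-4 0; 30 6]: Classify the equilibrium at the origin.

A = [[-4,0],[30,6]]; det(A-λI) = λ^2 - 2λ - 24.
λ = 6, -4: opposite signs.

saddle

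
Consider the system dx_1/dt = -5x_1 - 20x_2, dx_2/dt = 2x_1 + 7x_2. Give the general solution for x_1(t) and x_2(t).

x_1(t) = C_1e^(t)sin(2t) + 3C_1e^(t)cos(2t) + 3C_2e^(t)sin(2t) - C_2e^(t)cos(2t), x_2(t) = -C_1e^(t)cos(2t) - C_2e^(t)sin(2t)

Coefficient matrix A = [[-5, -20], [2, 7]].
Characteristic polynomial det(A - λI) = λ^2 - 2λ + 5 = 0.
Eigenvalues λ = 1 ± 2i (complex conjugate pair).
For λ=1+2i: an eigenvector is (3,-1) - i(1,0) = (3 - i, -1).
A real fundamental pair from Re and Im of e^((1+2i)t)v: X_1 = e^(t)(cos(2t)·(3,-1) + sin(2t)·(1,0)), X_2 = e^(t)(sin(2t)·(3,-1) - cos(2t)·(1,0)).
General solution: C_1X_1 + C_2X_2.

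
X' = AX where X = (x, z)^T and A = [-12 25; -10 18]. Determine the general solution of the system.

x(t) = -K_1e^(3t)sin(5t) + 2K_1e^(3t)cos(5t) + 2K_2e^(3t)sin(5t) + K_2e^(3t)cos(5t), z(t) = -K_1e^(3t)sin(5t) + K_1e^(3t)cos(5t) + K_2e^(3t)sin(5t) + K_2e^(3t)cos(5t)

Coefficient matrix A = [[-12, 25], [-10, 18]].
Characteristic polynomial det(A - λI) = λ^2 - 6λ + 34 = 0.
Eigenvalues λ = 3 ± 5i (complex conjugate pair).
For λ=3+5i: an eigenvector is (2,1) - i(-1,-1) = (2 + i, 1 + i).
A real fundamental pair from Re and Im of e^((3+5i)t)v: X_1 = e^(3t)(cos(5t)·(2,1) + sin(5t)·(-1,-1)), X_2 = e^(3t)(sin(5t)·(2,1) - cos(5t)·(-1,-1)).
General solution: K_1X_1 + K_2X_2.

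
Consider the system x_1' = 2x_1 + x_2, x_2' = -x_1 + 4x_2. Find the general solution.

x_1(t) = -C_1e^(3t) - C_2te^(3t) + 3C_2e^(3t), x_2(t) = -C_1e^(3t) - C_2te^(3t) + 2C_2e^(3t)

Coefficient matrix A = [[2, 1], [-1, 4]].
Characteristic polynomial det(A - λI) = λ^2 - 6λ + 9 = 0.
Single eigenvalue λ = 3 with algebraic multiplicity 2.
Eigenvector v = (-1,-1); generalized eigenvector w with (A-λI)w=v is (3,2).
General solution: e^(3t)[C_1·v + C_2·(t·v + w)].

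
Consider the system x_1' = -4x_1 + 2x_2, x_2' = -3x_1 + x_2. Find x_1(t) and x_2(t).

x_1(t) = -2C_1e^(-t) + C_2e^(-2t), x_2(t) = -3C_1e^(-t) + C_2e^(-2t)

Coefficient matrix A = [[-4, 2], [-3, 1]].
Characteristic polynomial det(A - λI) = λ^2 + 3λ + 2 = 0.
Eigenvalues λ = -1, -2.
For λ=-1: (A-λI) row 1 is [-3, 2], so an eigenvector is (-2, -3).
For λ=-2: (A-λI) row 1 is [-2, 2], so an eigenvector is (1, 1).
General solution: C_1e^(-t)(-2,-3) + C_2e^(-2t)(1,1).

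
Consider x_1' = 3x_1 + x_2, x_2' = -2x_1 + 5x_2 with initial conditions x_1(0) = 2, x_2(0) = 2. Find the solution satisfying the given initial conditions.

Coefficient matrix A = [[3, 1], [-2, 5]].
Characteristic polynomial det(A - λI) = λ^2 - 8λ + 17 = 0.
Eigenvalues λ = 4 ± i (complex conjugate pair).
For λ=4+i: an eigenvector is (-1,-1) - i(0,1) = (-1, -1 - i).
A real fundamental pair from Re and Im of e^((4+i)t)v: X_1 = e^(4t)(cos(t)·(-1,-1) + sin(t)·(0,1)), X_2 = e^(4t)(sin(t)·(-1,-1) - cos(t)·(0,1)).
General solution: K_1X_1 + K_2X_2.
Applying x_1(0)=2, x_2(0)=2 gives K_1=-2, K_2=0.

x_1(t) = 2e^(4t)cos(t), x_2(t) = -2e^(4t)sin(t) + 2e^(4t)cos(t)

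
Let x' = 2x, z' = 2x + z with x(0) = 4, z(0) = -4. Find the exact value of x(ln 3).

A = [[2,0],[2,1]]; eigenvalues λ = 2, 1.
Eigenvectors: (-1,-2) for λ=2, (0,1) for λ=1.
From the initial condition, c_1 = -4, c_2 = -12.
x(ln 3) = (-4)(3^2)(-1) + (-12)(3^1)(0) = 36.

36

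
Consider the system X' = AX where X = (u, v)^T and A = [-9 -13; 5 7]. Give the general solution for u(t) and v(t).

u(t) = 2c_1e^(-t)sin(t) + 3c_1e^(-t)cos(t) + 3c_2e^(-t)sin(t) - 2c_2e^(-t)cos(t), v(t) = -c_1e^(-t)sin(t) - 2c_1e^(-t)cos(t) - 2c_2e^(-t)sin(t) + c_2e^(-t)cos(t)

Coefficient matrix A = [[-9, -13], [5, 7]].
Characteristic polynomial det(A - λI) = λ^2 + 2λ + 2 = 0.
Eigenvalues λ = -1 ± i (complex conjugate pair).
For λ=-1+i: an eigenvector is (3,-2) - i(2,-1) = (3 - 2i, -2 + i).
A real fundamental pair from Re and Im of e^((-1+i)t)v: X_1 = e^(-t)(cos(t)·(3,-2) + sin(t)·(2,-1)), X_2 = e^(-t)(sin(t)·(3,-2) - cos(t)·(2,-1)).
General solution: c_1X_1 + c_2X_2.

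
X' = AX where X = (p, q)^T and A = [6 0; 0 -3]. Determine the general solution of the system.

Coefficient matrix A = [[6, 0], [0, -3]].
Characteristic polynomial det(A - λI) = λ^2 - 3λ - 18 = 0.
Eigenvalues λ = -3, 6.
For λ=-3: (A-λI) row 1 is [9, 0], so an eigenvector is (0, -1).
For λ=6: (A-λI) row 2 is [0, -9], so an eigenvector is (1, 0).
General solution: c_1e^(-3t)(0,-1) + c_2e^(6t)(1,0).

p(t) = c_2e^(6t), q(t) = -c_1e^(-3t)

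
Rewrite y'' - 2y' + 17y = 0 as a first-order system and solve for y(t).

Let x_1 = y, x_2 = y'. Then x_1' = x_2 and x_2' = -17x_1 + 2x_2.
A = [[0,1],[-17,2]]; det(A-λI) = λ^2 - 2λ + 17.
Eigenvalues λ = 1 ± 4i.

y(t) = c_1e^(t)cos(4t) + c_2e^(t)sin(4t)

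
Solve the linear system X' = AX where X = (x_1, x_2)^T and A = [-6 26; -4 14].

Coefficient matrix A = [[-6, 26], [-4, 14]].
Characteristic polynomial det(A - λI) = λ^2 - 8λ + 20 = 0.
Eigenvalues λ = 4 ± 2i (complex conjugate pair).
For λ=4+2i: an eigenvector is (-2,-1) - i(-3,-1) = (-2 + 3i, -1 + i).
A real fundamental pair from Re and Im of e^((4+2i)t)v: X_1 = e^(4t)(cos(2t)·(-2,-1) + sin(2t)·(-3,-1)), X_2 = e^(4t)(sin(2t)·(-2,-1) - cos(2t)·(-3,-1)).
General solution: K_1X_1 + K_2X_2.

x_1(t) = -3K_1e^(4t)sin(2t) - 2K_1e^(4t)cos(2t) - 2K_2e^(4t)sin(2t) + 3K_2e^(4t)cos(2t), x_2(t) = -K_1e^(4t)sin(2t) - K_1e^(4t)cos(2t) - K_2e^(4t)sin(2t) + K_2e^(4t)cos(2t)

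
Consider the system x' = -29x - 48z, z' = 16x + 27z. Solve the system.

x(t) = 2K_1e^(-5t) - 3K_2e^(3t), z(t) = -K_1e^(-5t) + 2K_2e^(3t)

Coefficient matrix A = [[-29, -48], [16, 27]].
Characteristic polynomial det(A - λI) = λ^2 + 2λ - 15 = 0.
Eigenvalues λ = -5, 3.
For λ=-5: (A-λI) row 1 is [-24, -48], so an eigenvector is (2, -1).
For λ=3: (A-λI) row 1 is [-32, -48], so an eigenvector is (-3, 2).
General solution: K_1e^(-5t)(2,-1) + K_2e^(3t)(-3,2).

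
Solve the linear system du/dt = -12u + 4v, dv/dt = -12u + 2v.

u(t) = K_1e^(-4t) + 2K_2e^(-6t), v(t) = 2K_1e^(-4t) + 3K_2e^(-6t)

Coefficient matrix A = [[-12, 4], [-12, 2]].
Characteristic polynomial det(A - λI) = λ^2 + 10λ + 24 = 0.
Eigenvalues λ = -4, -6.
For λ=-4: (A-λI) row 1 is [-8, 4], so an eigenvector is (1, 2).
For λ=-6: (A-λI) row 1 is [-6, 4], so an eigenvector is (2, 3).
General solution: K_1e^(-4t)(1,2) + K_2e^(-6t)(2,3).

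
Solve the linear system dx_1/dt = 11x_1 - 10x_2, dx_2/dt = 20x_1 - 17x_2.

x_1(t) = -2c_1e^(-3t)sin(2t) - c_1e^(-3t)cos(2t) - c_2e^(-3t)sin(2t) + 2c_2e^(-3t)cos(2t), x_2(t) = -3c_1e^(-3t)sin(2t) - c_1e^(-3t)cos(2t) - c_2e^(-3t)sin(2t) + 3c_2e^(-3t)cos(2t)

Coefficient matrix A = [[11, -10], [20, -17]].
Characteristic polynomial det(A - λI) = λ^2 + 6λ + 13 = 0.
Eigenvalues λ = -3 ± 2i (complex conjugate pair).
For λ=-3+2i: an eigenvector is (-1,-1) - i(-2,-3) = (-1 + 2i, -1 + 3i).
A real fundamental pair from Re and Im of e^((-3+2i)t)v: X_1 = e^(-3t)(cos(2t)·(-1,-1) + sin(2t)·(-2,-3)), X_2 = e^(-3t)(sin(2t)·(-1,-1) - cos(2t)·(-2,-3)).
General solution: c_1X_1 + c_2X_2.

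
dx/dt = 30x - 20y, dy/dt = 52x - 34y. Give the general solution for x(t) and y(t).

Coefficient matrix A = [[30, -20], [52, -34]].
Characteristic polynomial det(A - λI) = λ^2 + 4λ + 20 = 0.
Eigenvalues λ = -2 ± 4i (complex conjugate pair).
For λ=-2+4i: an eigenvector is (-2,-3) - i(-1,-2) = (-2 + i, -3 + 2i).
A real fundamental pair from Re and Im of e^((-2+4i)t)v: X_1 = e^(-2t)(cos(4t)·(-2,-3) + sin(4t)·(-1,-2)), X_2 = e^(-2t)(sin(4t)·(-2,-3) - cos(4t)·(-1,-2)).
General solution: K_1X_1 + K_2X_2.

x(t) = -K_1e^(-2t)sin(4t) - 2K_1e^(-2t)cos(4t) - 2K_2e^(-2t)sin(4t) + K_2e^(-2t)cos(4t), y(t) = -2K_1e^(-2t)sin(4t) - 3K_1e^(-2t)cos(4t) - 3K_2e^(-2t)sin(4t) + 2K_2e^(-2t)cos(4t)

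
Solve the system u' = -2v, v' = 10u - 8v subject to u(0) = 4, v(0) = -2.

u(t) = 10e^(-4t)sin(2t) + 4e^(-4t)cos(2t), v(t) = 24e^(-4t)sin(2t) - 2e^(-4t)cos(2t)

Coefficient matrix A = [[0, -2], [10, -8]].
Characteristic polynomial det(A - λI) = λ^2 + 8λ + 20 = 0.
Eigenvalues λ = -4 ± 2i (complex conjugate pair).
For λ=-4+2i: an eigenvector is (-1,-2) - i(0,-1) = (-1, -2 + i).
A real fundamental pair from Re and Im of e^((-4+2i)t)v: X_1 = e^(-4t)(cos(2t)·(-1,-2) + sin(2t)·(0,-1)), X_2 = e^(-4t)(sin(2t)·(-1,-2) - cos(2t)·(0,-1)).
General solution: c_1X_1 + c_2X_2.
Applying u(0)=4, v(0)=-2 gives c_1=-4, c_2=-10.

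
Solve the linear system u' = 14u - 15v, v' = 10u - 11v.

Coefficient matrix A = [[14, -15], [10, -11]].
Characteristic polynomial det(A - λI) = λ^2 - 3λ - 4 = 0.
Eigenvalues λ = -1, 4.
For λ=-1: (A-λI) row 1 is [15, -15], so an eigenvector is (1, 1).
For λ=4: (A-λI) row 1 is [10, -15], so an eigenvector is (3, 2).
General solution: K_1e^(-t)(1,1) + K_2e^(4t)(3,2).

u(t) = K_1e^(-t) + 3K_2e^(4t), v(t) = K_1e^(-t) + 2K_2e^(4t)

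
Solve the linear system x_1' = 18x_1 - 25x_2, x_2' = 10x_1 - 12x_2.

x_1(t) = -2c_1e^(3t)sin(5t) + c_1e^(3t)cos(5t) + c_2e^(3t)sin(5t) + 2c_2e^(3t)cos(5t), x_2(t) = -c_1e^(3t)sin(5t) + c_1e^(3t)cos(5t) + c_2e^(3t)sin(5t) + c_2e^(3t)cos(5t)

Coefficient matrix A = [[18, -25], [10, -12]].
Characteristic polynomial det(A - λI) = λ^2 - 6λ + 34 = 0.
Eigenvalues λ = 3 ± 5i (complex conjugate pair).
For λ=3+5i: an eigenvector is (1,1) - i(-2,-1) = (1 + 2i, 1 + i).
A real fundamental pair from Re and Im of e^((3+5i)t)v: X_1 = e^(3t)(cos(5t)·(1,1) + sin(5t)·(-2,-1)), X_2 = e^(3t)(sin(5t)·(1,1) - cos(5t)·(-2,-1)).
General solution: c_1X_1 + c_2X_2.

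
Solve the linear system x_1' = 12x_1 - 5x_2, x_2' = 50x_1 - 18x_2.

Coefficient matrix A = [[12, -5], [50, -18]].
Characteristic polynomial det(A - λI) = λ^2 + 6λ + 34 = 0.
Eigenvalues λ = -3 ± 5i (complex conjugate pair).
For λ=-3+5i: an eigenvector is (0,1) - i(-1,-3) = (0 + i, 1 + 3i).
A real fundamental pair from Re and Im of e^((-3+5i)t)v: X_1 = e^(-3t)(cos(5t)·(0,1) + sin(5t)·(-1,-3)), X_2 = e^(-3t)(sin(5t)·(0,1) - cos(5t)·(-1,-3)).
General solution: C_1X_1 + C_2X_2.

x_1(t) = -C_1e^(-3t)sin(5t) + C_2e^(-3t)cos(5t), x_2(t) = -3C_1e^(-3t)sin(5t) + C_1e^(-3t)cos(5t) + C_2e^(-3t)sin(5t) + 3C_2e^(-3t)cos(5t)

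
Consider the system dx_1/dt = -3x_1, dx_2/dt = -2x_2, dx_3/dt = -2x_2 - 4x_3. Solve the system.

x_1(t) = C_1e^(-3t), x_2(t) = C_3e^(-2t), x_3(t) = C_2e^(-4t) - C_3e^(-2t)

Coefficient matrix A = [[-3, 0, 0], [0, -2, 0], [0, -2, -4]].
det(A - λI) = 0 gives eigenvalues λ = -3, -4, -2.
For λ=-3: eigenvector (1,0,0).
For λ=-4: eigenvector (0,0,1).
For λ=-2: eigenvector (0,1,-1).
General solution: C_1e^(-3t)(1,0,0) + C_2e^(-4t)(0,0,1) + C_3e^(-2t)(0,1,-1).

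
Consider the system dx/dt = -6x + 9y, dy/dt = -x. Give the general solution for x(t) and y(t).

Coefficient matrix A = [[-6, 9], [-1, 0]].
Characteristic polynomial det(A - λI) = λ^2 + 6λ + 9 = 0.
Single eigenvalue λ = -3 with algebraic multiplicity 2.
Eigenvector v = (3,1); generalized eigenvector w with (A-λI)w=v is (2,1).
General solution: e^(-3t)[C_1·v + C_2·(t·v + w)].

x(t) = 3C_1e^(-3t) + 3C_2te^(-3t) + 2C_2e^(-3t), y(t) = C_1e^(-3t) + C_2te^(-3t) + C_2e^(-3t)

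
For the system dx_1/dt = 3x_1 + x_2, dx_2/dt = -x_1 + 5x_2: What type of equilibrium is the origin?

A = [[3,1],[-1,5]]; det(A-λI) = λ^2 - 8λ + 16.
repeated λ = 4 with a single eigenvector.

unstable improper node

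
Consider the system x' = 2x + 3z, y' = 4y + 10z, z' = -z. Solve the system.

x(t) = K_1e^(2t) - K_3e^(-t), y(t) = K_2e^(4t) - 2K_3e^(-t), z(t) = K_3e^(-t)

Coefficient matrix A = [[2, 0, 3], [0, 4, 10], [0, 0, -1]].
det(A - λI) = 0 gives eigenvalues λ = 2, 4, -1.
For λ=2: eigenvector (1,0,0).
For λ=4: eigenvector (0,1,0).
For λ=-1: eigenvector (-1,-2,1).
General solution: K_1e^(2t)(1,0,0) + K_2e^(4t)(0,1,0) + K_3e^(-t)(-1,-2,1).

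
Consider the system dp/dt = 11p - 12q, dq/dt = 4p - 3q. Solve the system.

Coefficient matrix A = [[11, -12], [4, -3]].
Characteristic polynomial det(A - λI) = λ^2 - 8λ + 15 = 0.
Eigenvalues λ = 3, 5.
For λ=3: (A-λI) row 1 is [8, -12], so an eigenvector is (3, 2).
For λ=5: (A-λI) row 1 is [6, -12], so an eigenvector is (2, 1).
General solution: K_1e^(3t)(3,2) + K_2e^(5t)(2,1).

p(t) = 3K_1e^(3t) + 2K_2e^(5t), q(t) = 2K_1e^(3t) + K_2e^(5t)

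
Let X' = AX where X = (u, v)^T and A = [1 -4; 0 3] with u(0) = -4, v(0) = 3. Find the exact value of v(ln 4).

192

A = [[1,-4],[0,3]]; eigenvalues λ = 3, 1.
Eigenvectors: (-2,1) for λ=3, (-1,0) for λ=1.
From the initial condition, c_1 = 3, c_2 = -2.
v(ln 4) = (3)(4^3)(1) + (-2)(4^1)(0) = 192.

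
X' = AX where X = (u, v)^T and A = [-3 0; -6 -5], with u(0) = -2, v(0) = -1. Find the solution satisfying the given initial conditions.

u(t) = -2e^(-3t), v(t) = 6e^(-3t) - 7e^(-5t)

Coefficient matrix A = [[-3, 0], [-6, -5]].
Characteristic polynomial det(A - λI) = λ^2 + 8λ + 15 = 0.
Eigenvalues λ = -3, -5.
For λ=-3: (A-λI) row 2 is [-6, -2], so an eigenvector is (1, -3).
For λ=-5: (A-λI) row 1 is [2, 0], so an eigenvector is (0, 1).
General solution: K_1e^(-3t)(1,-3) + K_2e^(-5t)(0,1).
Applying u(0)=-2, v(0)=-1 gives K_1=-2, K_2=-7.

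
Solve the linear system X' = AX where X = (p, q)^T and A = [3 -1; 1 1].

Coefficient matrix A = [[3, -1], [1, 1]].
Characteristic polynomial det(A - λI) = λ^2 - 4λ + 4 = 0.
Single eigenvalue λ = 2 with algebraic multiplicity 2.
Eigenvector v = (1,1); generalized eigenvector w with (A-λI)w=v is (0,-1).
General solution: e^(2t)[K_1·v + K_2·(t·v + w)].

p(t) = K_1e^(2t) + K_2te^(2t), q(t) = K_1e^(2t) + K_2te^(2t) - K_2e^(2t)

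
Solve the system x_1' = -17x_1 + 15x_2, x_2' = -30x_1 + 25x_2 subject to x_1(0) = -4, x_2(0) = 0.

Coefficient matrix A = [[-17, 15], [-30, 25]].
Characteristic polynomial det(A - λI) = λ^2 - 8λ + 25 = 0.
Eigenvalues λ = 4 ± 3i (complex conjugate pair).
For λ=4+3i: an eigenvector is (1,1) - i(-2,-3) = (1 + 2i, 1 + 3i).
A real fundamental pair from Re and Im of e^((4+3i)t)v: X_1 = e^(4t)(cos(3t)·(1,1) + sin(3t)·(-2,-3)), X_2 = e^(4t)(sin(3t)·(1,1) - cos(3t)·(-2,-3)).
General solution: C_1X_1 + C_2X_2.
Applying x_1(0)=-4, x_2(0)=0 gives C_1=-12, C_2=4.

x_1(t) = 28e^(4t)sin(3t) - 4e^(4t)cos(3t), x_2(t) = 40e^(4t)sin(3t)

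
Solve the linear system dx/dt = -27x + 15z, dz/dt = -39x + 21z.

Coefficient matrix A = [[-27, 15], [-39, 21]].
Characteristic polynomial det(A - λI) = λ^2 + 6λ + 18 = 0.
Eigenvalues λ = -3 ± 3i (complex conjugate pair).
For λ=-3+3i: an eigenvector is (-1,-2) - i(-2,-3) = (-1 + 2i, -2 + 3i).
A real fundamental pair from Re and Im of e^((-3+3i)t)v: X_1 = e^(-3t)(cos(3t)·(-1,-2) + sin(3t)·(-2,-3)), X_2 = e^(-3t)(sin(3t)·(-1,-2) - cos(3t)·(-2,-3)).
General solution: K_1X_1 + K_2X_2.

x(t) = -2K_1e^(-3t)sin(3t) - K_1e^(-3t)cos(3t) - K_2e^(-3t)sin(3t) + 2K_2e^(-3t)cos(3t), z(t) = -3K_1e^(-3t)sin(3t) - 2K_1e^(-3t)cos(3t) - 2K_2e^(-3t)sin(3t) + 3K_2e^(-3t)cos(3t)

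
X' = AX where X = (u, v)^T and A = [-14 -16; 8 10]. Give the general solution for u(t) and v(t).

Coefficient matrix A = [[-14, -16], [8, 10]].
Characteristic polynomial det(A - λI) = λ^2 + 4λ - 12 = 0.
Eigenvalues λ = 2, -6.
For λ=2: (A-λI) row 1 is [-16, -16], so an eigenvector is (-1, 1).
For λ=-6: (A-λI) row 1 is [-8, -16], so an eigenvector is (2, -1).
General solution: C_1e^(2t)(-1,1) + C_2e^(-6t)(2,-1).

u(t) = -C_1e^(2t) + 2C_2e^(-6t), v(t) = C_1e^(2t) - C_2e^(-6t)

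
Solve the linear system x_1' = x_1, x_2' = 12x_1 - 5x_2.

Coefficient matrix A = [[1, 0], [12, -5]].
Characteristic polynomial det(A - λI) = λ^2 + 4λ - 5 = 0.
Eigenvalues λ = 1, -5.
For λ=1: (A-λI) row 2 is [12, -6], so an eigenvector is (1, 2).
For λ=-5: (A-λI) row 1 is [6, 0], so an eigenvector is (0, 1).
General solution: C_1e^(t)(1,2) + C_2e^(-5t)(0,1).

x_1(t) = C_1e^(t), x_2(t) = 2C_1e^(t) + C_2e^(-5t)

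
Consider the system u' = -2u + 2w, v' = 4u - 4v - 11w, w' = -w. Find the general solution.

u(t) = C_1e^(-2t) + 2C_3e^(-t), v(t) = 2C_1e^(-2t) + C_2e^(-4t) - C_3e^(-t), w(t) = C_3e^(-t)

Coefficient matrix A = [[-2, 0, 2], [4, -4, -11], [0, 0, -1]].
det(A - λI) = 0 gives eigenvalues λ = -2, -4, -1.
For λ=-2: eigenvector (1,2,0).
For λ=-4: eigenvector (0,1,0).
For λ=-1: eigenvector (2,-1,1).
General solution: C_1e^(-2t)(1,2,0) + C_2e^(-4t)(0,1,0) + C_3e^(-t)(2,-1,1).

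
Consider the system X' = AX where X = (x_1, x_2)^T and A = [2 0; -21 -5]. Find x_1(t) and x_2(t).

Coefficient matrix A = [[2, 0], [-21, -5]].
Characteristic polynomial det(A - λI) = λ^2 + 3λ - 10 = 0.
Eigenvalues λ = -5, 2.
For λ=-5: (A-λI) row 1 is [7, 0], so an eigenvector is (0, 1).
For λ=2: (A-λI) row 2 is [-21, -7], so an eigenvector is (-1, 3).
General solution: K_1e^(-5t)(0,1) + K_2e^(2t)(-1,3).

x_1(t) = -K_2e^(2t), x_2(t) = K_1e^(-5t) + 3K_2e^(2t)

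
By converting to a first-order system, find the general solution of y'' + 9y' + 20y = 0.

y(t) = C_1e^(-5t) + C_2e^(-4t)

Let x_1 = y, x_2 = y'. Then x_1' = x_2 and x_2' = -20x_1 - 9x_2.
A = [[0,1],[-20,-9]]; det(A-λI) = λ^2 + 9λ + 20.
Eigenvalues λ = -5, -4 with eigenvectors (1,-5), (1,-4).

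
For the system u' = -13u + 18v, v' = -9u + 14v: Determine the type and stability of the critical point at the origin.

saddle

A = [[-13,18],[-9,14]]; det(A-λI) = λ^2 - λ - 20.
λ = -4, 5: opposite signs.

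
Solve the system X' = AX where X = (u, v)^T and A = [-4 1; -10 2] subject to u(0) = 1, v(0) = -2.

Coefficient matrix A = [[-4, 1], [-10, 2]].
Characteristic polynomial det(A - λI) = λ^2 + 2λ + 2 = 0.
Eigenvalues λ = -1 ± i (complex conjugate pair).
For λ=-1+i: an eigenvector is (-1,-3) - i(0,1) = (-1, -3 - i).
A real fundamental pair from Re and Im of e^((-1+i)t)v: X_1 = e^(-t)(cos(t)·(-1,-3) + sin(t)·(0,1)), X_2 = e^(-t)(sin(t)·(-1,-3) - cos(t)·(0,1)).
General solution: c_1X_1 + c_2X_2.
Applying u(0)=1, v(0)=-2 gives c_1=-1, c_2=5.

u(t) = -5e^(-t)sin(t) + e^(-t)cos(t), v(t) = -16e^(-t)sin(t) - 2e^(-t)cos(t)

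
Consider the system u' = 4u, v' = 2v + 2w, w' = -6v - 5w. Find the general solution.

u(t) = K_1e^(4t), v(t) = K_2e^(-2t) + 2K_3e^(-t), w(t) = -2K_2e^(-2t) - 3K_3e^(-t)

Coefficient matrix A = [[4, 0, 0], [0, 2, 2], [0, -6, -5]].
det(A - λI) = 0 gives eigenvalues λ = 4, -2, -1.
For λ=4: eigenvector (1,0,0).
For λ=-2: eigenvector (0,1,-2).
For λ=-1: eigenvector (0,2,-3).
General solution: K_1e^(4t)(1,0,0) + K_2e^(-2t)(0,1,-2) + K_3e^(-t)(0,2,-3).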